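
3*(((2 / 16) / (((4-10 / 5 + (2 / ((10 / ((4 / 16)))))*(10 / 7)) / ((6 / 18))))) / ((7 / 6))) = 3 / 58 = 0.05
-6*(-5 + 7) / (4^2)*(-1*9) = 27 / 4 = 6.75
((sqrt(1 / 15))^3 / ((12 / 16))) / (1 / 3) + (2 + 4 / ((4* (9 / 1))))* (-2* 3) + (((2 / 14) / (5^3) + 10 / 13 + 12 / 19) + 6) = -3413509 / 648375 + 4* sqrt(15) / 225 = -5.20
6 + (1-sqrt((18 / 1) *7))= 7-3 *sqrt(14)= -4.22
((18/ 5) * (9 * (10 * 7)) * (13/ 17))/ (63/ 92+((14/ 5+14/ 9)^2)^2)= 1589008590000/ 330360836137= 4.81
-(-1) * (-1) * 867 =-867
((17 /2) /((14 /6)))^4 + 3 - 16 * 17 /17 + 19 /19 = 6304209 /38416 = 164.10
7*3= 21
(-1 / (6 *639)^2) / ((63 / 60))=-5 / 77172669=-0.00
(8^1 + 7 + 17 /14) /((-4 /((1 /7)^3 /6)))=-227 /115248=-0.00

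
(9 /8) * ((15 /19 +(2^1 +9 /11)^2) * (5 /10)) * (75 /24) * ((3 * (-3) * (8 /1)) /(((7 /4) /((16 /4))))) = -40649850 /16093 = -2525.93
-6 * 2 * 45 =-540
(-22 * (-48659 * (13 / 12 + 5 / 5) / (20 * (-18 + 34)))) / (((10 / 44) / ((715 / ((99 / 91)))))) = 34825976185 / 1728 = 20153921.40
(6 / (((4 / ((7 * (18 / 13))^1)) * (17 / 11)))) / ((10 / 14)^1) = 14553 / 1105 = 13.17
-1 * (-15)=15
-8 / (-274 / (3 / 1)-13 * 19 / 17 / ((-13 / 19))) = 408 / 3575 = 0.11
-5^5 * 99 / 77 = -28125 / 7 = -4017.86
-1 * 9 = -9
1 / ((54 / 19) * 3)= 19 / 162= 0.12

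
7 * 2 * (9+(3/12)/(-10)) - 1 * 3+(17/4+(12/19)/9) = 72373/570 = 126.97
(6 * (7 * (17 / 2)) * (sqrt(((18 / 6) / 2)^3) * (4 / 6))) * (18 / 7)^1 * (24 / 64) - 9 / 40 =-9 / 40 + 1377 * sqrt(6) / 8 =421.39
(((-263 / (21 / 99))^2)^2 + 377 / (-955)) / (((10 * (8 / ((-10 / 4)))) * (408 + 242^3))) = -2709269010288225089 / 519965003962880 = -5210.48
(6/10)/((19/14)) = 42/95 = 0.44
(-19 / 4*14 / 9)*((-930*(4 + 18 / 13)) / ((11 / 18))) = 8658300 / 143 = 60547.55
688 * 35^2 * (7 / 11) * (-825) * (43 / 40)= -475655250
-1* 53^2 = -2809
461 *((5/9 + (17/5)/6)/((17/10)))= 46561/153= 304.32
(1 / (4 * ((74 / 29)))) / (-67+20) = -29 / 13912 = -0.00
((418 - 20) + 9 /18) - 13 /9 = 7147 /18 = 397.06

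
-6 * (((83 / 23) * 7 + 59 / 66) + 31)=-86761 / 253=-342.93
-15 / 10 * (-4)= 6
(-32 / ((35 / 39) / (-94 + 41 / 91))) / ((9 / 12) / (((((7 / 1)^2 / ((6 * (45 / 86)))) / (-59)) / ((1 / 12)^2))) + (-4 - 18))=-2249066496 / 14846555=-151.49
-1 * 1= -1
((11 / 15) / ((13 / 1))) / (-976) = -11 / 190320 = -0.00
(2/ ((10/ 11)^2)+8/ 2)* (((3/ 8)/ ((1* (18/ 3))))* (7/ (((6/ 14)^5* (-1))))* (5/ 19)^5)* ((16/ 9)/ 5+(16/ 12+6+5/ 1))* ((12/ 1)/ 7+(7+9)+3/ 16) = -51471221109875/ 924198999552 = -55.69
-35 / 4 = -8.75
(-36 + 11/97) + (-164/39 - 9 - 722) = -2917040/3783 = -771.09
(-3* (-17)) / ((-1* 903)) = -17 / 301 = -0.06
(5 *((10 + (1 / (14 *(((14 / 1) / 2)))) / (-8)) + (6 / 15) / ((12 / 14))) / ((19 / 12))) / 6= 5.51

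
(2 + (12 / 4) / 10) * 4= 46 / 5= 9.20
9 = 9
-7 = -7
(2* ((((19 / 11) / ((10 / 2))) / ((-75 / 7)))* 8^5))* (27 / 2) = -39223296 / 1375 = -28526.03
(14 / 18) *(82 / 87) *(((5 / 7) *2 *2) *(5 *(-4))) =-32800 / 783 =-41.89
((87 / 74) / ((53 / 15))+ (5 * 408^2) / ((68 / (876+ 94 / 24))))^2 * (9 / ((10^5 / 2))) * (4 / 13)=642338021291814712881 / 99983546000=6424437289.83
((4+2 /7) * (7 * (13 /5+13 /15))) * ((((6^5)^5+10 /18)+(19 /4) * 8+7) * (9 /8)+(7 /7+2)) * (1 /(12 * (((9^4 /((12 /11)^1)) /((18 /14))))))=3326343699501775066634 /56133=59258256275306416.31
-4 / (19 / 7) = -28 / 19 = -1.47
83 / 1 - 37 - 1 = 45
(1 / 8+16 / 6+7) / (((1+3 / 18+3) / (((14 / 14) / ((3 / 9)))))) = 141 / 20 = 7.05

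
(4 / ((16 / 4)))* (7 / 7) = 1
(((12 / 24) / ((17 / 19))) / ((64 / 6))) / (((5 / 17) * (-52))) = -57 / 16640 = -0.00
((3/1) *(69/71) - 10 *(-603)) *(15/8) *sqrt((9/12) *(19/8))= 6425055 *sqrt(114)/4544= 15097.01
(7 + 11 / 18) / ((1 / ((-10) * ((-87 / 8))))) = 19865 / 24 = 827.71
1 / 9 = 0.11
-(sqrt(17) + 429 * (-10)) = 4290 - sqrt(17) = 4285.88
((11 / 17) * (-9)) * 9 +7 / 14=-1765 / 34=-51.91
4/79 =0.05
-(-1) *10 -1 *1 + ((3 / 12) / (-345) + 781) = 1090199 / 1380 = 790.00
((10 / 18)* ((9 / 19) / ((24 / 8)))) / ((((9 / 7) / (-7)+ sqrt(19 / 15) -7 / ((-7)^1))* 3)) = 0.02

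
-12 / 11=-1.09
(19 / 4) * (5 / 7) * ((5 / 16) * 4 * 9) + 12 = 5619 / 112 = 50.17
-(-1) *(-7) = -7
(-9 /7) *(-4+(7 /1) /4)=2.89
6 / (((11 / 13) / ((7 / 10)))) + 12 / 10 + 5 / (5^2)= 70 / 11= 6.36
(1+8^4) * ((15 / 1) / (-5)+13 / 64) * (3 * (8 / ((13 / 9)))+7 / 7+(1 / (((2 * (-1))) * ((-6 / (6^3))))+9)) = -511238.63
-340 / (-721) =340 / 721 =0.47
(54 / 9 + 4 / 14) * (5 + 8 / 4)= 44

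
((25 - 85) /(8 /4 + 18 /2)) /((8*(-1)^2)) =-15 /22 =-0.68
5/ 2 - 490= -975/ 2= -487.50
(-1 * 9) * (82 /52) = -369 /26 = -14.19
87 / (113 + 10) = 29 / 41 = 0.71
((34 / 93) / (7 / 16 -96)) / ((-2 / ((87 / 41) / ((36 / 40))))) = 78880 / 17490231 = 0.00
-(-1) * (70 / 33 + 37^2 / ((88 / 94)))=193309 / 132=1464.46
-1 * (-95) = 95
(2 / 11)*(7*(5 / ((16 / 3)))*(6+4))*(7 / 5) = 16.70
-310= -310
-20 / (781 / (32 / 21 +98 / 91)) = -200 / 3003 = -0.07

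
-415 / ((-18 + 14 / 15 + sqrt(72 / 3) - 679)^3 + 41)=6871091785903125*sqrt(6) / 647676193000214760741158 + 797228187987808125 / 647676193000214760741158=0.00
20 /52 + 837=10886 /13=837.38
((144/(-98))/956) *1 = -18/11711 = -0.00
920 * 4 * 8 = 29440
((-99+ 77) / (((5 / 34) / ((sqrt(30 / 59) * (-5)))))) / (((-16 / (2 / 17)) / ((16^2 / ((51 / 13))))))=-18304 * sqrt(1770) / 3009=-255.92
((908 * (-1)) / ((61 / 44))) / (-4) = 163.74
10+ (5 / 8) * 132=185 / 2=92.50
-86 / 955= -0.09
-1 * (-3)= 3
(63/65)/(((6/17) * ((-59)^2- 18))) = 357/450190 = 0.00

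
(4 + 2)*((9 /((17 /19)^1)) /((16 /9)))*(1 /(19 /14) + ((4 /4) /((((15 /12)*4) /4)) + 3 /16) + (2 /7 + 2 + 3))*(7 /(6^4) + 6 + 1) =290218017 /174080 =1667.15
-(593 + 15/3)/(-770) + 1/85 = 1032/1309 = 0.79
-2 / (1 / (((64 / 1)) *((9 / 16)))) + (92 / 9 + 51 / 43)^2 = 8708857 / 149769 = 58.15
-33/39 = -11/13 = -0.85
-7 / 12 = -0.58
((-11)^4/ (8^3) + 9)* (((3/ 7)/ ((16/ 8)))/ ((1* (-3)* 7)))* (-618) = 5947941/ 25088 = 237.08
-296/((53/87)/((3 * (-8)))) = 618048/53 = 11661.28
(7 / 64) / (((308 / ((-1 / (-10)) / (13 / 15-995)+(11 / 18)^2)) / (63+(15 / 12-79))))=-53214047 / 27210940416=-0.00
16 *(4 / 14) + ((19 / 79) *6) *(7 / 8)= 12905 / 2212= 5.83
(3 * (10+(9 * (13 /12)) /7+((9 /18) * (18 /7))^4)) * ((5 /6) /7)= 678305 /134456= 5.04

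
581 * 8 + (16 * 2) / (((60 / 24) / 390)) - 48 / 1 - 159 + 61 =9494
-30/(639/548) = -5480/213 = -25.73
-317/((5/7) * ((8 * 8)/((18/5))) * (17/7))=-139797/13600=-10.28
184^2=33856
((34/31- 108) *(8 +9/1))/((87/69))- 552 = -1792022/899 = -1993.35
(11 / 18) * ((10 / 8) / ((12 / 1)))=55 / 864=0.06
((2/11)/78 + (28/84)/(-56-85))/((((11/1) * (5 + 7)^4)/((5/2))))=-5/13797298944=-0.00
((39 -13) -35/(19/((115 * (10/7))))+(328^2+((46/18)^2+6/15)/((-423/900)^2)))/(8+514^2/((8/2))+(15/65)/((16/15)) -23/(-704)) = 3339695384030720/2055279216175893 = 1.62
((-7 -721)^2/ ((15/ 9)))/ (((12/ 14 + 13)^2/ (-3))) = -233722944/ 47045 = -4968.07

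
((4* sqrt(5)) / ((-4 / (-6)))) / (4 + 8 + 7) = 6* sqrt(5) / 19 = 0.71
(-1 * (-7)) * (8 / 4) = 14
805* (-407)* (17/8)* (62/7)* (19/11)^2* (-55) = 4047504925/4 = 1011876231.25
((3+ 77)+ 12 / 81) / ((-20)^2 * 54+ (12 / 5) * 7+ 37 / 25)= 54100 / 14592339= 0.00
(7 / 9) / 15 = 7 / 135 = 0.05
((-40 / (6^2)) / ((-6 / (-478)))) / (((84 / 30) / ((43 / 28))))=-48.55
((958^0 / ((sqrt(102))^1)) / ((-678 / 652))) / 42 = -163 * sqrt(102) / 726138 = -0.00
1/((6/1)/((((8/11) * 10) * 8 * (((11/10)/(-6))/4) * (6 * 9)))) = -24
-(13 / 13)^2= -1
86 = 86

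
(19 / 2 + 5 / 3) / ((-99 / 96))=-1072 / 99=-10.83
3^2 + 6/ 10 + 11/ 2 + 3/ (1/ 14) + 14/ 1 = 71.10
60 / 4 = 15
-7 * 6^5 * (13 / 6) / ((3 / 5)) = -196560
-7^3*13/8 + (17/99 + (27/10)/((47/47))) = -2195833/3960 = -554.50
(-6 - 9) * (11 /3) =-55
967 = 967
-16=-16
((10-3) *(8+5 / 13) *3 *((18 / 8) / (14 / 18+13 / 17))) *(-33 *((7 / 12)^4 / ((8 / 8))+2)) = -56338591617 / 3141632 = -17932.91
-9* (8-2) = -54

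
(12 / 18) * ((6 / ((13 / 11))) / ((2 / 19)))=418 / 13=32.15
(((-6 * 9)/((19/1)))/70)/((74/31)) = -837/49210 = -0.02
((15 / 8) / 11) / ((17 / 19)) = 285 / 1496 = 0.19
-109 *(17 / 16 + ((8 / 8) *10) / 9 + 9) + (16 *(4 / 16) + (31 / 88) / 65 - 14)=-126426457 / 102960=-1227.92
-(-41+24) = 17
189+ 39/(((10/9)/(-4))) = 243/5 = 48.60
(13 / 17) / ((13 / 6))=6 / 17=0.35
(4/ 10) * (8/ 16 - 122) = -243/ 5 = -48.60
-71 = -71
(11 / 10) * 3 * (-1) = -33 / 10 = -3.30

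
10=10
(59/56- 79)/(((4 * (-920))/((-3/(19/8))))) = -2619/97888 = -0.03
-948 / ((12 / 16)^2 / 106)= -535936 / 3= -178645.33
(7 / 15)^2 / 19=49 / 4275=0.01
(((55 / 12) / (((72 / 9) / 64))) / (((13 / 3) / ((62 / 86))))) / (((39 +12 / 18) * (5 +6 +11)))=465 / 66521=0.01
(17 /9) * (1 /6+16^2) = 26129 /54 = 483.87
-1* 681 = -681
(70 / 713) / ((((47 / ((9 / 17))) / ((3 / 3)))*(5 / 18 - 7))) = -11340 / 68932127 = -0.00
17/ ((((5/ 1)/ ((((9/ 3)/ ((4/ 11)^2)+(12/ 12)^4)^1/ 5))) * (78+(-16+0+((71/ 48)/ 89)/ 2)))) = 3440562/ 13244975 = 0.26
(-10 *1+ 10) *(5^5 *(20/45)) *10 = 0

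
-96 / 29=-3.31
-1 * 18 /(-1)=18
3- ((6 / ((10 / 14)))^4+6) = -3113571 / 625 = -4981.71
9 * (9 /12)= 27 /4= 6.75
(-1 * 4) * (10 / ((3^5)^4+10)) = -40 / 3486784411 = -0.00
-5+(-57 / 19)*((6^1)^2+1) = -116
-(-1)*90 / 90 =1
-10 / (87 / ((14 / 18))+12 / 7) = -14 / 159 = -0.09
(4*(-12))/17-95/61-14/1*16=-236831/1037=-228.38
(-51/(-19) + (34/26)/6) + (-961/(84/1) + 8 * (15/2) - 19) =224505/6916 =32.46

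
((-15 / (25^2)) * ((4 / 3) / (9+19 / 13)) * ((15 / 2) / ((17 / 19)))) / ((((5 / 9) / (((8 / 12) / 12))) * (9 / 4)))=-247 / 216750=-0.00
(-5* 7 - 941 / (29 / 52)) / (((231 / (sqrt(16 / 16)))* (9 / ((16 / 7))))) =-266384 / 140679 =-1.89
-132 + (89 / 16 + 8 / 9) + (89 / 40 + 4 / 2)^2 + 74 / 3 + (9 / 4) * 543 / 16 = -24019 / 3600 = -6.67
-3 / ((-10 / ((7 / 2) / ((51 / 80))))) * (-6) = -168 / 17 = -9.88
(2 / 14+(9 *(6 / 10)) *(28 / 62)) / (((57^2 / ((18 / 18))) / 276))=257692 / 1175055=0.22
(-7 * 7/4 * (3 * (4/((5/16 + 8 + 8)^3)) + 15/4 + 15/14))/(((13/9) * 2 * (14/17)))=-13609178249/547874496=-24.84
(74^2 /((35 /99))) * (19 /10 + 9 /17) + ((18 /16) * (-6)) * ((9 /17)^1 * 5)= 63940257 /1700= 37611.92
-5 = -5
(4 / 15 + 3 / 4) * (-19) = -1159 / 60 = -19.32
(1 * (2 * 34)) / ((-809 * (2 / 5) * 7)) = -170 / 5663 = -0.03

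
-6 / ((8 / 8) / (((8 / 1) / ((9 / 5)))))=-80 / 3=-26.67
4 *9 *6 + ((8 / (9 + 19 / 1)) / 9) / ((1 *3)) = 216.01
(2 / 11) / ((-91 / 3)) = -6 / 1001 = -0.01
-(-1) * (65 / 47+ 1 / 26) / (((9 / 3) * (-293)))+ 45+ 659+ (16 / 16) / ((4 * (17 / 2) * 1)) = 2142631854 / 3043391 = 704.03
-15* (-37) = 555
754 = 754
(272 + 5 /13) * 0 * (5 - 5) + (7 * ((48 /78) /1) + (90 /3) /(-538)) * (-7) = -29.76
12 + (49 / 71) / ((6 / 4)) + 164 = 176.46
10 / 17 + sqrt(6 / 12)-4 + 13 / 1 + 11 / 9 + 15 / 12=sqrt(2) / 2 + 7381 / 612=12.77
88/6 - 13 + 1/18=31/18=1.72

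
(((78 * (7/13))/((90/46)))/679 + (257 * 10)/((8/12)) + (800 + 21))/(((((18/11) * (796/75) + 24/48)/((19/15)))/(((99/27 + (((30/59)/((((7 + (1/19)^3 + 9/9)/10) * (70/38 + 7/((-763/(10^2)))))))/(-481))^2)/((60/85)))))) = 1751636312154415757385741769176317/1017239177214604278973205591697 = 1721.95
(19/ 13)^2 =361/ 169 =2.14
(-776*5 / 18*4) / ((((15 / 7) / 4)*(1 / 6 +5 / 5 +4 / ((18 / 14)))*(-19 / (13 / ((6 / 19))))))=80704 / 99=815.19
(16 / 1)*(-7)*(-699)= 78288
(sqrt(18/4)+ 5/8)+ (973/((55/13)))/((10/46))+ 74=3 * sqrt(2)/2+ 2491591/2200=1134.66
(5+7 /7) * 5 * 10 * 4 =1200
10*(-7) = -70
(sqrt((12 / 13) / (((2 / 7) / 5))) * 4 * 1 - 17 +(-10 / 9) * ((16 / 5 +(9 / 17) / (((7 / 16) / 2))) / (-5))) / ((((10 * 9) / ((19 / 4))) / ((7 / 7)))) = -1602593 / 1927800 +19 * sqrt(2730) / 1170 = 0.02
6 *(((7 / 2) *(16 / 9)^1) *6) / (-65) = -224 / 65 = -3.45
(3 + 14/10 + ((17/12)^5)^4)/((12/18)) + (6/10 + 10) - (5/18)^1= 20537409495034066486492229/12779199974824917073920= 1607.10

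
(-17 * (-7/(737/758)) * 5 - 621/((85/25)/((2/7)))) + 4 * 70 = 73650260/87703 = 839.77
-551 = -551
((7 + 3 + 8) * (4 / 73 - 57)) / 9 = -8314 / 73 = -113.89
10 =10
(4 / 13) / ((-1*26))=-2 / 169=-0.01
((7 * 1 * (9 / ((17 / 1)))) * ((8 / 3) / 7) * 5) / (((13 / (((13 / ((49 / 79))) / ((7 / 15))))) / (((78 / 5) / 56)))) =6.79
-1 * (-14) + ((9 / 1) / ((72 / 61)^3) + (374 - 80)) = 13000357 / 41472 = 313.47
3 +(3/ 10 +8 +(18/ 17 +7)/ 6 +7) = 19.64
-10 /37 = -0.27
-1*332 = -332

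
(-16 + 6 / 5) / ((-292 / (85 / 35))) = 629 / 5110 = 0.12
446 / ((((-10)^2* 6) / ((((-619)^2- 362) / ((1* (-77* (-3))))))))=1231.81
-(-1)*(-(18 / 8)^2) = -81 / 16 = -5.06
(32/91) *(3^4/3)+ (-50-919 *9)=-8311.51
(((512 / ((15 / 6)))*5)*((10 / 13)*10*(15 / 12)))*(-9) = -1152000 / 13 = -88615.38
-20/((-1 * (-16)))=-5/4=-1.25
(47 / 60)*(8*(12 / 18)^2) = 376 / 135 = 2.79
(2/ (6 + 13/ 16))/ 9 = 32/ 981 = 0.03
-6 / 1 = -6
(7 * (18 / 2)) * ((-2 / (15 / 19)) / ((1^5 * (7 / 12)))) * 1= -1368 / 5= -273.60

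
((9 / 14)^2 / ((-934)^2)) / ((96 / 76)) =513 / 1367854208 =0.00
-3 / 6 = -1 / 2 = -0.50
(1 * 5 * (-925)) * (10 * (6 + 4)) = -462500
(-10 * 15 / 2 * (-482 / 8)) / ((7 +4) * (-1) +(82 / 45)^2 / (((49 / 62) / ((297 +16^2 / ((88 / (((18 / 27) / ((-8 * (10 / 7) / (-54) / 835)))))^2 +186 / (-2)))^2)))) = 2346377684760220412742616875 / 188881606904721169762221911668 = 0.01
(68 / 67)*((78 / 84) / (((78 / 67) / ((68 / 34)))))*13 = 442 / 21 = 21.05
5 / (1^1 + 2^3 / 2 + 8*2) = 5 / 21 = 0.24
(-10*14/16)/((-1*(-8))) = -35/32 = -1.09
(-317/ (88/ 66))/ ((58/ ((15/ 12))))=-4755/ 928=-5.12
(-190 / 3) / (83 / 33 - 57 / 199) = -207955 / 7318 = -28.42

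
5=5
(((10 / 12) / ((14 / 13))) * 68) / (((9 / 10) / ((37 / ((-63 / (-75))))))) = 10221250 / 3969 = 2575.27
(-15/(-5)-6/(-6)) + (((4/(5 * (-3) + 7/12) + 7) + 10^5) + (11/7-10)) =121102778/1211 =100002.29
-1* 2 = -2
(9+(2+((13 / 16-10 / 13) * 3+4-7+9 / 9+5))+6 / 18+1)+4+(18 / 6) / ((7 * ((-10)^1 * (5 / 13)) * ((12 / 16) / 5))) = 408851 / 21840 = 18.72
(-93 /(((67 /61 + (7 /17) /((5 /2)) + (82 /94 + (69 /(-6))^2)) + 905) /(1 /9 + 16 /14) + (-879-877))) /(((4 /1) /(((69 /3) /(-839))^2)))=947135970285 /50256818489715659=0.00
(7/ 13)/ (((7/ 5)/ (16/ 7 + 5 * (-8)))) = -1320/ 91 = -14.51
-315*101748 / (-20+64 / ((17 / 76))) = -45405045 / 377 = -120437.79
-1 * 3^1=-3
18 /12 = 3 /2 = 1.50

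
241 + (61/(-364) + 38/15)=1328777/5460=243.37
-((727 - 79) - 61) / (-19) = 587 / 19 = 30.89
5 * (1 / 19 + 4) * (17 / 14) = 24.61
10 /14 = 5 /7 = 0.71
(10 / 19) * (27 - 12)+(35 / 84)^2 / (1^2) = 22075 / 2736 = 8.07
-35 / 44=-0.80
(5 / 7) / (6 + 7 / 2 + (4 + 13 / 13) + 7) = 0.03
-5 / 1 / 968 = -5 / 968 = -0.01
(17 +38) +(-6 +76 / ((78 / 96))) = 1853 / 13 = 142.54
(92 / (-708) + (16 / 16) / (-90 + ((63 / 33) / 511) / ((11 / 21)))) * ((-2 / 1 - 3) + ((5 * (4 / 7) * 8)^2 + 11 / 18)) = -3659544361 / 50079141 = -73.08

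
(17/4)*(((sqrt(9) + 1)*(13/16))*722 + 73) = 82263/8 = 10282.88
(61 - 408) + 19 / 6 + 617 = 1639 / 6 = 273.17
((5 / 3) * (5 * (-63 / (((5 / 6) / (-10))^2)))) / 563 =-75600 / 563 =-134.28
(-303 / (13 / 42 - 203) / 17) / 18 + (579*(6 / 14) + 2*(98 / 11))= 2963795798 / 11143517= 265.97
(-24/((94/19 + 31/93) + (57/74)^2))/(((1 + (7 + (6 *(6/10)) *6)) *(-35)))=50616/12834283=0.00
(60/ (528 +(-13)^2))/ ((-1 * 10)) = -6/ 697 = -0.01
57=57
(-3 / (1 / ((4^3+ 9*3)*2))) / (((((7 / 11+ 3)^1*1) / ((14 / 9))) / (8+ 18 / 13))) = -32879 / 15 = -2191.93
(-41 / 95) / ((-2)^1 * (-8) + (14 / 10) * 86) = -41 / 12958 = -0.00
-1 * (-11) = 11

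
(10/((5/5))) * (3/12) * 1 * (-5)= -25/2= -12.50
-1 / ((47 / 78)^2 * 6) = -1014 / 2209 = -0.46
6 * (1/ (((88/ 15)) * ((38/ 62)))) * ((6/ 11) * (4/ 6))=1395/ 2299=0.61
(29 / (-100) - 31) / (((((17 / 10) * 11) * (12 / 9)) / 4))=-9387 / 1870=-5.02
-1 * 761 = -761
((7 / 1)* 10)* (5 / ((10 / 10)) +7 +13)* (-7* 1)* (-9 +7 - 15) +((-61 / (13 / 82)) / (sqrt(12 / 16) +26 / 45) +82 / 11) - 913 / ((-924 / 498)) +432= 108870553185 / 519134 - 20258100* sqrt(3) / 43823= 208915.03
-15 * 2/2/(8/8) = -15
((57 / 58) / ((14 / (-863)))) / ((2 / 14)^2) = -344337 / 116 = -2968.42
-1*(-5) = 5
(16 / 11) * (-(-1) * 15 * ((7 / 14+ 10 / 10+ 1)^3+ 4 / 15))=3814 / 11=346.73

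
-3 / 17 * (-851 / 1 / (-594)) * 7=-5957 / 3366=-1.77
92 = 92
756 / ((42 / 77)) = 1386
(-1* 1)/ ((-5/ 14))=14/ 5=2.80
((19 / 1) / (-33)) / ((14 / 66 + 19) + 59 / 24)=-152 / 5721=-0.03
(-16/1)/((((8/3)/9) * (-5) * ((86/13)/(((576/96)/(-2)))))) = -1053/215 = -4.90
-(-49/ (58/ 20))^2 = -240100/ 841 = -285.49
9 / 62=0.15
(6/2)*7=21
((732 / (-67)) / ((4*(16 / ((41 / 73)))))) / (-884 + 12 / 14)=52521 / 483778592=0.00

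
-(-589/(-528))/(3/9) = -589/176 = -3.35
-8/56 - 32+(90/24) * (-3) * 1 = -1215/28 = -43.39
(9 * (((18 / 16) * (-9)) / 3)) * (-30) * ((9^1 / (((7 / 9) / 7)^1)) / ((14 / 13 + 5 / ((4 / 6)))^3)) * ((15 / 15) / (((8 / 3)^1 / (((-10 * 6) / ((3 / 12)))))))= -116757587700 / 11089567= -10528.60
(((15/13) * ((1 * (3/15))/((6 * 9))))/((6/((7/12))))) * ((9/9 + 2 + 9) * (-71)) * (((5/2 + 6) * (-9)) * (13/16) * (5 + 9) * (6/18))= 59143/576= 102.68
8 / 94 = 4 / 47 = 0.09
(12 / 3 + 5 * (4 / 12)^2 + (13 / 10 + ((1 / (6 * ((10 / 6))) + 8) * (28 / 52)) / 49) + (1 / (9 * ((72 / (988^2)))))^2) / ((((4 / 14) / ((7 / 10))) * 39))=47419653774269 / 332642700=142554.32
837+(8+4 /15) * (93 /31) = 4309 /5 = 861.80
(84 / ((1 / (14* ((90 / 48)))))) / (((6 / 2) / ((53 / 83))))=38955 / 83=469.34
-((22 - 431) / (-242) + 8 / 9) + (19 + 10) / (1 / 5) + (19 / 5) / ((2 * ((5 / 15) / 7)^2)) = 5337848 / 5445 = 980.32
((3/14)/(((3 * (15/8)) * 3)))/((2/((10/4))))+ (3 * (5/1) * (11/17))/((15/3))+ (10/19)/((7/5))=6782/2907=2.33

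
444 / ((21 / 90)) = 13320 / 7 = 1902.86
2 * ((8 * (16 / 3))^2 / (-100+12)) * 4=-165.49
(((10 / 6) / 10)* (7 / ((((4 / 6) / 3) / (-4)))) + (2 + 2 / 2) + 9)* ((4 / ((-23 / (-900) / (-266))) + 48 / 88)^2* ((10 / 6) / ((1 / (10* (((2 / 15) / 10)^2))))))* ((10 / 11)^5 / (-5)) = 59175371576236800 / 10308713459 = 5740325.58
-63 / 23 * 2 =-126 / 23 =-5.48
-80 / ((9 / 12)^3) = -5120 / 27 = -189.63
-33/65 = -0.51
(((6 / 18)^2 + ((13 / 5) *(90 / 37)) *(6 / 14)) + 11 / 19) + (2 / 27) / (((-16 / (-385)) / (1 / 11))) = 3786731 / 1062936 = 3.56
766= 766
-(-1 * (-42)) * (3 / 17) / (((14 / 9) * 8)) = -81 / 136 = -0.60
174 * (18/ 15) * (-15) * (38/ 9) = -13224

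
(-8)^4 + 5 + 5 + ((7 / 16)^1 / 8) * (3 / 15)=2627847 / 640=4106.01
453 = 453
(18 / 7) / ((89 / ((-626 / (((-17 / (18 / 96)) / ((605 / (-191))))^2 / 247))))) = -2292118460775 / 420370854848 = -5.45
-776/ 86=-388/ 43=-9.02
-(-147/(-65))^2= -21609/4225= -5.11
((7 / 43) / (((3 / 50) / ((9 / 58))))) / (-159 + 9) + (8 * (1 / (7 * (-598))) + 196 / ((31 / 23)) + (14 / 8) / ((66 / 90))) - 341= -687788523621 / 3560000444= -193.20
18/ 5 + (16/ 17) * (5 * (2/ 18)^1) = 3154/ 765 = 4.12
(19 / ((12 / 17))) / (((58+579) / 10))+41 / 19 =187387 / 72618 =2.58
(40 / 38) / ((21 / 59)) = 1180 / 399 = 2.96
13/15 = 0.87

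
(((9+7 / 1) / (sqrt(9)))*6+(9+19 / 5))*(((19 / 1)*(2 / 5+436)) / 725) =9286592 / 18125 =512.36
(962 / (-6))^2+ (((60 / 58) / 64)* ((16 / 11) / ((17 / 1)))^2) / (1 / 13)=234623435501 / 9126909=25706.78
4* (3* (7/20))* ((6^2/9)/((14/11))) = 66/5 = 13.20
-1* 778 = -778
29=29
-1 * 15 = -15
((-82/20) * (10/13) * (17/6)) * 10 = -3485/39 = -89.36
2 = 2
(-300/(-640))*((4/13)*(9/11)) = 135/1144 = 0.12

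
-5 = -5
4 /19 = 0.21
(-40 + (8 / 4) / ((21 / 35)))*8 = -880 / 3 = -293.33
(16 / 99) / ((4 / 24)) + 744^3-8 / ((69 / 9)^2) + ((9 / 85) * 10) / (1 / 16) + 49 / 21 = 122218615904357 / 296769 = 411830804.11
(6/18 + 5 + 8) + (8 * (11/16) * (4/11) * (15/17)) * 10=1580/51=30.98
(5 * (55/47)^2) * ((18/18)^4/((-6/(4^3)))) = -484000/6627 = -73.03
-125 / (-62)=125 / 62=2.02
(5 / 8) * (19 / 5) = 19 / 8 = 2.38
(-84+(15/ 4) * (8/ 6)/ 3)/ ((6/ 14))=-1729/ 9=-192.11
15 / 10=3 / 2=1.50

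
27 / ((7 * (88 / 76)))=513 / 154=3.33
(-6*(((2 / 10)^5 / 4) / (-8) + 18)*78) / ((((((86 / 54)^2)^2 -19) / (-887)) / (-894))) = 44375608889549654067 / 83482225000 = 531557572.76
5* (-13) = -65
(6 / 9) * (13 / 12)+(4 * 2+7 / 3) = 199 / 18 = 11.06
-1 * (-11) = 11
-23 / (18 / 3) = -23 / 6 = -3.83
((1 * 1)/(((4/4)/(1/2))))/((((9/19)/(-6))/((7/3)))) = -133/9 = -14.78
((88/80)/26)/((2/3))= 33/520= 0.06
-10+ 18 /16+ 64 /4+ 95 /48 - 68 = -2827 /48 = -58.90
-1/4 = -0.25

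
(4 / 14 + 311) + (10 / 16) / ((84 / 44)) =52351 / 168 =311.61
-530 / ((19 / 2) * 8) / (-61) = 265 / 2318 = 0.11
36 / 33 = 12 / 11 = 1.09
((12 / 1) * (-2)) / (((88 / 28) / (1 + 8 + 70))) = -6636 / 11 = -603.27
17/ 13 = 1.31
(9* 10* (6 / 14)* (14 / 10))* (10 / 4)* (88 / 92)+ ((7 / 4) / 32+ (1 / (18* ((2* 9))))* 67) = 30855313 / 238464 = 129.39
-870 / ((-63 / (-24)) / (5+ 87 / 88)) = -152830 / 77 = -1984.81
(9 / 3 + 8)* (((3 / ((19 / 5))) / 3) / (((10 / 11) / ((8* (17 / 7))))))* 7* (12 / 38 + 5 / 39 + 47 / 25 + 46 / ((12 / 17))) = 10287176306 / 351975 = 29227.01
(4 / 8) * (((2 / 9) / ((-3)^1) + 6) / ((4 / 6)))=40 / 9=4.44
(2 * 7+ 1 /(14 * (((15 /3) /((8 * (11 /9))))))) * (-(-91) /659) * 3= 57902 /9885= 5.86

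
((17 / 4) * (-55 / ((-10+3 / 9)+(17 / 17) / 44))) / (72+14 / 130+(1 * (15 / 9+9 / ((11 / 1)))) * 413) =66183975 / 2999138353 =0.02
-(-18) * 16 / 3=96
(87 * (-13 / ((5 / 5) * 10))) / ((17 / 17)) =-1131 / 10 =-113.10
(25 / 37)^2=625 / 1369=0.46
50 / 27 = 1.85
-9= -9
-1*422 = -422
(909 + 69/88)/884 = 80061/77792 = 1.03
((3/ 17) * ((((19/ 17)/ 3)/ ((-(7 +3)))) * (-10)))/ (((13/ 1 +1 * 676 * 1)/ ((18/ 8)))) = 171/ 796484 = 0.00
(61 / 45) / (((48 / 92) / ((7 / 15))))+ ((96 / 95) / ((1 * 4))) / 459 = 1.21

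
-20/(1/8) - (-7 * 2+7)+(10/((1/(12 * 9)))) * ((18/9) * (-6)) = -13113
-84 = -84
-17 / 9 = -1.89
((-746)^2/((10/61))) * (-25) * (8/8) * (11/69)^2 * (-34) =349149790660/4761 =73335389.76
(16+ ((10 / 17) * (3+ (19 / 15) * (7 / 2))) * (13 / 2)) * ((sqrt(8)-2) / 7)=-4531 / 357+ 4531 * sqrt(2) / 357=5.26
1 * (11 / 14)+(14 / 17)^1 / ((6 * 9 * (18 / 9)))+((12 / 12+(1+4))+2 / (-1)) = 15401 / 3213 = 4.79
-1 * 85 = -85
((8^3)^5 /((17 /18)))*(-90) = -56998682783907840 /17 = -3352863693171049.41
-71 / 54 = -1.31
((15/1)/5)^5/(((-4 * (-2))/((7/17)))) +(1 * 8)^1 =20.51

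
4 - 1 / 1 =3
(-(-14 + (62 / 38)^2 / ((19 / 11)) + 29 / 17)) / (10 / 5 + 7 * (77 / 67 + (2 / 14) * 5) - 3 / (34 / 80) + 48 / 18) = 1211628 / 1200325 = 1.01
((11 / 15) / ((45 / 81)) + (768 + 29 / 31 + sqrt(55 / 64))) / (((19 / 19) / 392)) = 49 * sqrt(55) + 234003616 / 775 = 302303.54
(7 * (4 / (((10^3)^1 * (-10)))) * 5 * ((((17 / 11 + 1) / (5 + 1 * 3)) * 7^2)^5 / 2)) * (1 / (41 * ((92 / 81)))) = -138.47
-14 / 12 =-7 / 6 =-1.17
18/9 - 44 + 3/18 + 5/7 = -41.12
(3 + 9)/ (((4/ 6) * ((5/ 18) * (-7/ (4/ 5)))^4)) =483729408/ 937890625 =0.52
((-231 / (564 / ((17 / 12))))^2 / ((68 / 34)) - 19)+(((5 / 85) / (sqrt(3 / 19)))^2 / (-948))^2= -899268359750354095 / 47752989360726528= -18.83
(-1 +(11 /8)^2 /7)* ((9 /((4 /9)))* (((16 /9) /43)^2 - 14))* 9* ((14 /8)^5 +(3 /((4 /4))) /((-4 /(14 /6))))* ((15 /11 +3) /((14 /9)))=16242601158225 /212058112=76595.05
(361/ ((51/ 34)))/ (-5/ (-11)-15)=-3971/ 240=-16.55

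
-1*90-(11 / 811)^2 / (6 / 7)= -355170187 / 3946326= -90.00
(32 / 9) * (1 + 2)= 32 / 3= 10.67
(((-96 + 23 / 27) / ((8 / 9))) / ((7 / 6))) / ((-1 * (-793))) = -367 / 3172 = -0.12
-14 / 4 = -7 / 2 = -3.50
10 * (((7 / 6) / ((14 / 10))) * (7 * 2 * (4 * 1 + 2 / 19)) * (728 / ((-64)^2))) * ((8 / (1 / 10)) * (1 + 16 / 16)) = 13620.07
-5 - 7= -12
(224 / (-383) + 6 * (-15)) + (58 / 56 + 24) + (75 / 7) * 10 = 446051 / 10724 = 41.59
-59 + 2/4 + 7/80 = -4673/80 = -58.41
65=65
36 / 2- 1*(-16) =34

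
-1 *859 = -859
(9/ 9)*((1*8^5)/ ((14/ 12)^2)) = 1179648/ 49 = 24074.45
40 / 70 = 4 / 7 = 0.57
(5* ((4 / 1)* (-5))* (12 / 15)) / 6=-40 / 3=-13.33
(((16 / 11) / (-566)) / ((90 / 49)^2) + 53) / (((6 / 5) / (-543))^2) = 10945382055403 / 1008612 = 10851925.27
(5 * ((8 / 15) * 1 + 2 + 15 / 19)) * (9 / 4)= 2841 / 76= 37.38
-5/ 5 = -1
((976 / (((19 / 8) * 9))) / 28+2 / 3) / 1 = 2.30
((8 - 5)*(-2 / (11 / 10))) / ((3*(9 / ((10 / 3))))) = -200 / 297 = -0.67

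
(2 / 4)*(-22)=-11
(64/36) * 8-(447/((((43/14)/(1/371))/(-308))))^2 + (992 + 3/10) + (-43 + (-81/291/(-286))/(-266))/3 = -23465999795955058543/1724727818153340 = -13605.62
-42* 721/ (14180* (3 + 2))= -15141/ 35450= -0.43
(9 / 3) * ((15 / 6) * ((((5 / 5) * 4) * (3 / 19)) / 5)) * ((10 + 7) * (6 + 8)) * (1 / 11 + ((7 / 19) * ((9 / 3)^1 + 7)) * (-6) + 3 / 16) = -78171219 / 15884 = -4921.38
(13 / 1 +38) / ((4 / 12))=153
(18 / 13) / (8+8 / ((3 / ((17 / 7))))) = 189 / 1976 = 0.10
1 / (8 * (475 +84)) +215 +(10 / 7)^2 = 217.04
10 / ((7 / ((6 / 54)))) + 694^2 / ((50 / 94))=1426124446 / 1575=905475.84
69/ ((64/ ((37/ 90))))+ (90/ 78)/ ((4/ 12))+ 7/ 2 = 184823/ 24960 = 7.40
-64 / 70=-0.91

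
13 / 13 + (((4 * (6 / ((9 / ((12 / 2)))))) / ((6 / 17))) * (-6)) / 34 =-7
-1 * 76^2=-5776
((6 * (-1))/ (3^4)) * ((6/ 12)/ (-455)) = 1/ 12285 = 0.00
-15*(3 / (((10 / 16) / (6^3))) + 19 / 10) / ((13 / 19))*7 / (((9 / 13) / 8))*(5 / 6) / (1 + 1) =-6907355 / 9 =-767483.89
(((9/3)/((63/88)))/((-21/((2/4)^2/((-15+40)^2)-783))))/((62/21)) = 21532489/406875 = 52.92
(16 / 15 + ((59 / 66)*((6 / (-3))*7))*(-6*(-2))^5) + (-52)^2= -3111465.12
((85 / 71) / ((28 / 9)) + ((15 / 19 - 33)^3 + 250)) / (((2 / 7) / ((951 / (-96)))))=143371820009093 / 124669184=1150018.12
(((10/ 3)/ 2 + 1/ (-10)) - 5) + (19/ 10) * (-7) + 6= -161/ 15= -10.73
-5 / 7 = -0.71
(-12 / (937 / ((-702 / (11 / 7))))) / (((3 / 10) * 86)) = 0.22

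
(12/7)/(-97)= -12/679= -0.02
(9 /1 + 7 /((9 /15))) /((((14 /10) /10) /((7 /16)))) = 775 /12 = 64.58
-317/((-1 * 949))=317/949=0.33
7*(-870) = -6090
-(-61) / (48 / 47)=2867 / 48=59.73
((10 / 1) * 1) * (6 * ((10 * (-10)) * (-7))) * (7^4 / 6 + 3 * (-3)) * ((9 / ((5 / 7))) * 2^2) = 828021600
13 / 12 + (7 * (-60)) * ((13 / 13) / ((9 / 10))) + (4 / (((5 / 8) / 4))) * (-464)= -12343.98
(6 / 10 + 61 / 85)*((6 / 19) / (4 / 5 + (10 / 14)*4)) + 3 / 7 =4905 / 9044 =0.54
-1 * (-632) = 632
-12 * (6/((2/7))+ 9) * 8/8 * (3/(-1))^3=9720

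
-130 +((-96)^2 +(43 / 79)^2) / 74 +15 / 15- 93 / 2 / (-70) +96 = 80566543 / 873740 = 92.21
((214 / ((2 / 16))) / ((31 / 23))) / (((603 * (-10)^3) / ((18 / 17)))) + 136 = 600243156 / 4413625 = 136.00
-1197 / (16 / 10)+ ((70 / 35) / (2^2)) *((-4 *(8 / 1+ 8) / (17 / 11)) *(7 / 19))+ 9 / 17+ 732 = -60011 / 2584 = -23.22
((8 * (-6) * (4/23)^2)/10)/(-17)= 384/44965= 0.01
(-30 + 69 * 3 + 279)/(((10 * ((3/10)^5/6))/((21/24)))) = 2660000/27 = 98518.52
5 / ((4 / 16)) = 20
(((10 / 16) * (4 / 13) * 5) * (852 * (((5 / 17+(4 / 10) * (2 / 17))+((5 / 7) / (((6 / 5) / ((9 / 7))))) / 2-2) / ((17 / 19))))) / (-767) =430216335 / 282398662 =1.52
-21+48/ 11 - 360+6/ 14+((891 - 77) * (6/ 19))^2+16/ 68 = 31046508476/ 472549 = 65700.08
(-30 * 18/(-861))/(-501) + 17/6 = 814433/287574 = 2.83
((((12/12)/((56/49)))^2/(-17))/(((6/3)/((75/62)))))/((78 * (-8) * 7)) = 175/28061696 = 0.00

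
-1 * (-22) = 22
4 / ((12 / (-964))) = -964 / 3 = -321.33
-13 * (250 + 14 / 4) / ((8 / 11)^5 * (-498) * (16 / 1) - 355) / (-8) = -1061487141 / 5092296464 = -0.21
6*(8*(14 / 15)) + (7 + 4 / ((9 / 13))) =2591 / 45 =57.58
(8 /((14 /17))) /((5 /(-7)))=-68 /5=-13.60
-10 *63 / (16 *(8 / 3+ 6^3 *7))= -945 / 36352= -0.03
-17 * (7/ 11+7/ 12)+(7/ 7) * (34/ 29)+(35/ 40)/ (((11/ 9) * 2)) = -294059/ 15312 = -19.20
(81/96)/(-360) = -3/1280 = -0.00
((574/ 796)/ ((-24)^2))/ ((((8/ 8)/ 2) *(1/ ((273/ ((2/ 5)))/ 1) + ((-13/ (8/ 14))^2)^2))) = 522340/ 55882078899369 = 0.00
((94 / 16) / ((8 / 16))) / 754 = 47 / 3016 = 0.02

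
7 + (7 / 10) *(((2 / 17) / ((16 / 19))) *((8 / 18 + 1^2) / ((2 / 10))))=7.71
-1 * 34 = -34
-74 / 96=-37 / 48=-0.77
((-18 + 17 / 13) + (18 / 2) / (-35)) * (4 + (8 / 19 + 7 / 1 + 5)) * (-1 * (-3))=-555264 / 665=-834.98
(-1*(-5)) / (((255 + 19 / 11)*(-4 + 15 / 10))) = -11 / 1412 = -0.01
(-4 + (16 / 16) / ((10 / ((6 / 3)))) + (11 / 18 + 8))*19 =8227 / 90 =91.41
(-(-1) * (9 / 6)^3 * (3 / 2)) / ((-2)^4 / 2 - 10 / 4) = 81 / 88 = 0.92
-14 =-14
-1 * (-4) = 4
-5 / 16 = -0.31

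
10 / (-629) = -10 / 629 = -0.02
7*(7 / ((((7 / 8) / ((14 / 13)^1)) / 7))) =5488 / 13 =422.15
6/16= 3/8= 0.38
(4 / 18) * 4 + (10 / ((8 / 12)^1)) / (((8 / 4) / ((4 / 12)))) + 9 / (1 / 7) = 1195 / 18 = 66.39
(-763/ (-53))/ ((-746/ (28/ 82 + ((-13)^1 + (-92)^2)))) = -264383315/ 1621058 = -163.09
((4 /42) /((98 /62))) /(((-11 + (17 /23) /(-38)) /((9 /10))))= -0.00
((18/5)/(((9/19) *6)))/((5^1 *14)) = 19/1050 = 0.02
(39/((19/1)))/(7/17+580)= 17/4807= 0.00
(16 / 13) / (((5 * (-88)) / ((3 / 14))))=-3 / 5005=-0.00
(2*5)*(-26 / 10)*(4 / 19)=-104 / 19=-5.47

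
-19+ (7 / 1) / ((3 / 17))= 62 / 3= 20.67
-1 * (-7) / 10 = 0.70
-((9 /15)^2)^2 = -81 /625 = -0.13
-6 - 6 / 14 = -45 / 7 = -6.43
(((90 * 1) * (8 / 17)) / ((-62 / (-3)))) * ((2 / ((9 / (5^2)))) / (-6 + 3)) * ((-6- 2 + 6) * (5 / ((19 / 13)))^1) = 260000 / 10013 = 25.97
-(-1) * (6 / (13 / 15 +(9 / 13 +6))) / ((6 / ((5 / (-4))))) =-975 / 5896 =-0.17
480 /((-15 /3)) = -96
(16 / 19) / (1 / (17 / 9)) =272 / 171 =1.59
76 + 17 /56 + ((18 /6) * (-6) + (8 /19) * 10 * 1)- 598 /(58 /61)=-17477361 /30856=-566.42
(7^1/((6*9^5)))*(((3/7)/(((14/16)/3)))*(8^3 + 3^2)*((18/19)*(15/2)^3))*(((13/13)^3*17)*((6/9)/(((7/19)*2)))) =92.98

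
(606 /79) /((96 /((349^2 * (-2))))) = -19465.03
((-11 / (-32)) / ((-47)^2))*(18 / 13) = 0.00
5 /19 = 0.26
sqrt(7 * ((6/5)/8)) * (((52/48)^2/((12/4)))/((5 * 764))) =0.00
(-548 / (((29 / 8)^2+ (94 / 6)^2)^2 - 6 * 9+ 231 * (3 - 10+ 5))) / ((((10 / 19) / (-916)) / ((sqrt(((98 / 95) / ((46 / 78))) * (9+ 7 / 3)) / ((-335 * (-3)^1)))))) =388595515392 * sqrt(482885) / 4240334374308625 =0.06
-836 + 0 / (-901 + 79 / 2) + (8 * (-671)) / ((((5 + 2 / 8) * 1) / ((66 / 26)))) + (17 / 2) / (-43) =-26856595 / 7826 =-3431.71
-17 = -17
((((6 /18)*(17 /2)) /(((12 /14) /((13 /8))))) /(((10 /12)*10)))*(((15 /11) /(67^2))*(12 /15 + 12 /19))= 26299 /93820100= 0.00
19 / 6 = 3.17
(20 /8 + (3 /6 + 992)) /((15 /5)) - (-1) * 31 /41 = 40888 /123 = 332.42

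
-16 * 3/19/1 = -48/19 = -2.53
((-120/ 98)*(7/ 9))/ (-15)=4/ 63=0.06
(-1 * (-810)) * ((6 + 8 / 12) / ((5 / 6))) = 6480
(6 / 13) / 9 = 0.05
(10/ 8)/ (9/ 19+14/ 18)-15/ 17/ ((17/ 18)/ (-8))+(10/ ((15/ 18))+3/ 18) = 15317681/ 742152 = 20.64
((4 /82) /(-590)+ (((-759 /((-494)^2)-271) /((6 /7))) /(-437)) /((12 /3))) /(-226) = -5596719262907 /6996178610640960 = -0.00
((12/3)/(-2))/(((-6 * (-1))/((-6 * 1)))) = 2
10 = 10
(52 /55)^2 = 2704 /3025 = 0.89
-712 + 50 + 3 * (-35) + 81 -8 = -694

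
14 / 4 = 7 / 2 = 3.50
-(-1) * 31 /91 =31 /91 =0.34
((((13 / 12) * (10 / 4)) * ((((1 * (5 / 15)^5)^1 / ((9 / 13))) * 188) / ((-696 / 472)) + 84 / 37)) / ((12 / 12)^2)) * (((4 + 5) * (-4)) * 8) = -2768309440 / 2346651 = -1179.69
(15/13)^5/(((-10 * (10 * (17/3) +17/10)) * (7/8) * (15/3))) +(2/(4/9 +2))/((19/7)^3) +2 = 2.04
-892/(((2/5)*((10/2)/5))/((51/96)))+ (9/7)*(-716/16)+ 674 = -63641/112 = -568.22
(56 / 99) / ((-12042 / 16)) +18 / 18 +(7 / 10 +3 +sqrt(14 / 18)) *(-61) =-278.50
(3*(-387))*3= -3483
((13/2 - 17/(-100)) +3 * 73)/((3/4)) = 22567/75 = 300.89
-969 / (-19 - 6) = 969 / 25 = 38.76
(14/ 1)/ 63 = 2/ 9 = 0.22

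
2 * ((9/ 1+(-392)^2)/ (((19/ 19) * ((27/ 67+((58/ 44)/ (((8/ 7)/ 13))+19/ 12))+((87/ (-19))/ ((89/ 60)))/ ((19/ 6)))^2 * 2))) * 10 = 1985223635817180028807680/ 330953917138360487689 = 5998.49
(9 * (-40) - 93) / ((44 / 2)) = -453 / 22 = -20.59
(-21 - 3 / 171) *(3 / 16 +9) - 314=-77079 / 152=-507.10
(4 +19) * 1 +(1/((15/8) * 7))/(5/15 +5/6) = 5651/245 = 23.07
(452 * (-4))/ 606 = -904/ 303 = -2.98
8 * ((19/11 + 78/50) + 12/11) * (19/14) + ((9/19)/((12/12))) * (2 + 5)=265693/5225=50.85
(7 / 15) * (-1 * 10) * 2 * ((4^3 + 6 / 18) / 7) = -772 / 9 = -85.78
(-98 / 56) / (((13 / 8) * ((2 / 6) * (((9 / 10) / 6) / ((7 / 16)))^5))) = -367653125 / 539136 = -681.93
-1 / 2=-0.50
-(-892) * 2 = 1784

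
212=212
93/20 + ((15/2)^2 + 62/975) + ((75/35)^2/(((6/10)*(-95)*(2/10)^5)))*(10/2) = -2174479901/1815450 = -1197.76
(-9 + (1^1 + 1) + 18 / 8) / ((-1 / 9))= 171 / 4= 42.75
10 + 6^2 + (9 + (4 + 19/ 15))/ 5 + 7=4189/ 75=55.85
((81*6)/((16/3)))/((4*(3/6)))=729/16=45.56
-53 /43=-1.23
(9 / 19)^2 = 0.22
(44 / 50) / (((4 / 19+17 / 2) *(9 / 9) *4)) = 209 / 8275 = 0.03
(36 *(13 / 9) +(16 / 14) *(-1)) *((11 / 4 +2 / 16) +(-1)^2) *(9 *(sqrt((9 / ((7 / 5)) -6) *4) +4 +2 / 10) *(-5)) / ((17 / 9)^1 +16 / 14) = -4693059 / 382 -1117395 *sqrt(21) / 1337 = -16115.37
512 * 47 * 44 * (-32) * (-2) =67764224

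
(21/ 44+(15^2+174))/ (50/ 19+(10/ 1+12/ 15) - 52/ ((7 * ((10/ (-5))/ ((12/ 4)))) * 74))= 432482085/ 14704316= 29.41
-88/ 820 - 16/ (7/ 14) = -6582/ 205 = -32.11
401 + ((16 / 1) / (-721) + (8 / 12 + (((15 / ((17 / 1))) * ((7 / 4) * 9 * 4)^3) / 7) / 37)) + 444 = 2309489986 / 1360527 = 1697.50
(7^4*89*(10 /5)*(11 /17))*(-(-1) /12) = 23044.89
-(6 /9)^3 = -0.30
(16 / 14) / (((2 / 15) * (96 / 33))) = 165 / 56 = 2.95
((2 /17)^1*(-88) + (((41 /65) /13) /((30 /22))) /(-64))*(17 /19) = -142778867 /15412800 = -9.26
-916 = -916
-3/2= -1.50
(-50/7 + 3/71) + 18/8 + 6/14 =-8791/1988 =-4.42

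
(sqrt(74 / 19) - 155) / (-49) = 3.12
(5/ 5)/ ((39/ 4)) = 4/ 39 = 0.10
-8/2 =-4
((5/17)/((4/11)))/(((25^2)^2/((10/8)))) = 11/4250000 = 0.00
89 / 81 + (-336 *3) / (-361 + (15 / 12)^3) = 7270603 / 1861299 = 3.91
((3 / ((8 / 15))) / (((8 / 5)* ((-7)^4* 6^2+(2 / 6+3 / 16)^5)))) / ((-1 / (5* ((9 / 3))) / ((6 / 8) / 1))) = -10077696000 / 22024245543673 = -0.00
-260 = -260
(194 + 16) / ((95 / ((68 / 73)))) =2856 / 1387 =2.06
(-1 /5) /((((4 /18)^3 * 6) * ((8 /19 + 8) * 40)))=-4617 /512000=-0.01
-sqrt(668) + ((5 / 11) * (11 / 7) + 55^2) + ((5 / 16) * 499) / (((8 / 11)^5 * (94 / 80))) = 79302245135 / 21561344 - 2 * sqrt(167) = 3652.14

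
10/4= 5/2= 2.50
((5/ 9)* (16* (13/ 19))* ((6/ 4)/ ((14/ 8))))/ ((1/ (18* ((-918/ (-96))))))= 119340/ 133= 897.29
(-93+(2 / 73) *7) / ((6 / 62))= -210025 / 219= -959.02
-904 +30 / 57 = -17166 / 19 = -903.47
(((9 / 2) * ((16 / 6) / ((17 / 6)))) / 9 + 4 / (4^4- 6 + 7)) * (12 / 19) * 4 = 101952 / 83011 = 1.23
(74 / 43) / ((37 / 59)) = 2.74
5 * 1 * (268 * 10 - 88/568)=951345/71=13399.23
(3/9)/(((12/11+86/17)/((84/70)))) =187/2875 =0.07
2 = 2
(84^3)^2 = 351298031616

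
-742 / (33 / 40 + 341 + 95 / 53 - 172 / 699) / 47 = -1099554960 / 23915253977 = -0.05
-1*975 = -975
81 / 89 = 0.91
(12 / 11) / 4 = 3 / 11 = 0.27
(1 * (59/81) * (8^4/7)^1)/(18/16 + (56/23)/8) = 44466176/149121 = 298.19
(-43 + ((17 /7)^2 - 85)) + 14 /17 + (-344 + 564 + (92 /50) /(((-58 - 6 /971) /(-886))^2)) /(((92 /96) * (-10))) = -89759088387383061 /474842789274875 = -189.03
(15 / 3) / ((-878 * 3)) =-5 / 2634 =-0.00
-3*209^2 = -131043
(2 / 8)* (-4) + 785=784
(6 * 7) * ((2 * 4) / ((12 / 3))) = 84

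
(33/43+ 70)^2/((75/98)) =6543.83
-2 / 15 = -0.13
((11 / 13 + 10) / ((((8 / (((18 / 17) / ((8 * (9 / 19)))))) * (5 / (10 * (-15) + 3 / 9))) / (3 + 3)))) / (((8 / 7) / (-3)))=178.59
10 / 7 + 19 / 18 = 2.48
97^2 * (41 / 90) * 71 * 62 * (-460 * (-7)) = 546805954436 / 9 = 60756217159.56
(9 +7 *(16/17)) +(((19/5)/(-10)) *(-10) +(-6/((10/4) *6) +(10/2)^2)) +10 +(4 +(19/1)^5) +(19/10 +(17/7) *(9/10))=1473315839/595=2476161.07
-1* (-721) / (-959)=-103 / 137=-0.75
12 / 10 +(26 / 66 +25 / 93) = 3176 / 1705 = 1.86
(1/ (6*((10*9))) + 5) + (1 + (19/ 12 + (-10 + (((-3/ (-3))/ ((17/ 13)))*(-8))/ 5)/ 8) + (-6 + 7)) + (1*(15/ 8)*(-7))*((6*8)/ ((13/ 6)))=-33843271/ 119340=-283.59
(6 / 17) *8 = 48 / 17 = 2.82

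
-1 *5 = -5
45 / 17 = 2.65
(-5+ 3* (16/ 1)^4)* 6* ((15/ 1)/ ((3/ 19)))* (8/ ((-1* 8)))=-112063710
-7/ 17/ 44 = -7/ 748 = -0.01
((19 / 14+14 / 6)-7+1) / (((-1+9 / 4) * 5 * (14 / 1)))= -97 / 3675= -0.03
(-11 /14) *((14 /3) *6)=-22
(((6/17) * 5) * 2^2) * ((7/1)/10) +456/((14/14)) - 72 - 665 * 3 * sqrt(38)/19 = 6612/17 - 105 * sqrt(38) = -258.32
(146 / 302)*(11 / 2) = 803 / 302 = 2.66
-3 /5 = -0.60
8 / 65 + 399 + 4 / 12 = 77894 / 195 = 399.46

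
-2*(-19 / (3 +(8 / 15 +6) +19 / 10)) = 1140 / 343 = 3.32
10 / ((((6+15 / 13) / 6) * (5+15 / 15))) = 130 / 93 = 1.40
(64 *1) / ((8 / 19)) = 152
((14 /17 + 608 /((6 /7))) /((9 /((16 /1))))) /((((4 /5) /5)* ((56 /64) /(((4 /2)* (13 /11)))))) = 107619200 /5049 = 21314.95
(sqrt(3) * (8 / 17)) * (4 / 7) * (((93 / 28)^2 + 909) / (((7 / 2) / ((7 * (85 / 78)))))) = 184950 * sqrt(3) / 343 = 933.94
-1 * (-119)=119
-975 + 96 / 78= -973.77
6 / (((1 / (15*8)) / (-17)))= -12240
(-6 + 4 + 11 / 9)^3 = -343 / 729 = -0.47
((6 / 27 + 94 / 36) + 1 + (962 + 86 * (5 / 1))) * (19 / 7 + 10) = 745375 / 42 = 17747.02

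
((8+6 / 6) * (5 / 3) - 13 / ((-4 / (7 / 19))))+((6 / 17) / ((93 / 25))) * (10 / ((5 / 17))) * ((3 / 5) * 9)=79201 / 2356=33.62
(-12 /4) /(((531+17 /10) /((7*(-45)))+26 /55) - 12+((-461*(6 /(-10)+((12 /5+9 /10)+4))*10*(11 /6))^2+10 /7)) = -23100 /24690225094699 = -0.00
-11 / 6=-1.83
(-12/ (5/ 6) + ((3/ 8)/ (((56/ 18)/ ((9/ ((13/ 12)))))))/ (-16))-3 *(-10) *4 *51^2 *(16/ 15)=19388884419/ 58240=332913.54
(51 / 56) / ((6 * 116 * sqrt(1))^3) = 0.00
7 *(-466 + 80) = -2702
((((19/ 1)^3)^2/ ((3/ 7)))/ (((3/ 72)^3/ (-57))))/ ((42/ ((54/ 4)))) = -27802986569856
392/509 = 0.77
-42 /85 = -0.49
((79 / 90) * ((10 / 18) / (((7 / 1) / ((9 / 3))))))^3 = 493039 / 54010152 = 0.01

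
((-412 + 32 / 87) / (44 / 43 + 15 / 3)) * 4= -879952 / 3219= -273.36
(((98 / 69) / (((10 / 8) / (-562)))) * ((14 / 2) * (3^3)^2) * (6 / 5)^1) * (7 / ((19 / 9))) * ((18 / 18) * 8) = -1133205002496 / 10925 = -103725858.35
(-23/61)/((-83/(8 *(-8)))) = -1472/5063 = -0.29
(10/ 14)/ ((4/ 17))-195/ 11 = -4525/ 308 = -14.69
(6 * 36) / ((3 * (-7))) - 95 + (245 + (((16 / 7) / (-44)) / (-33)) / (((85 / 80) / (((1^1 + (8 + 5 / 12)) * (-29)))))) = 18053282 / 129591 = 139.31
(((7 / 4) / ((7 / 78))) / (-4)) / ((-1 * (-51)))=-13 / 136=-0.10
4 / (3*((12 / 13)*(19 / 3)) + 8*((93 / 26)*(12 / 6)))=13 / 243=0.05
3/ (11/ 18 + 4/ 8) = 27/ 10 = 2.70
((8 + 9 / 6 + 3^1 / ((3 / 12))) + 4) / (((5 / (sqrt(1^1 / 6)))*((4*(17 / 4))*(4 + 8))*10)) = sqrt(6) / 2400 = 0.00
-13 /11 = -1.18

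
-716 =-716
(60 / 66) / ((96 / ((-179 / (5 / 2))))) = -0.68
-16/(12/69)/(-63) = 92/63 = 1.46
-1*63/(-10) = 63/10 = 6.30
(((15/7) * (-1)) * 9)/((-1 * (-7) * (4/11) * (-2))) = 3.79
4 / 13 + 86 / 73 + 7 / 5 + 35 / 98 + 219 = 14763597 / 66430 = 222.24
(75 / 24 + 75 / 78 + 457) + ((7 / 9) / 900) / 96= 4661031691 / 10108800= 461.09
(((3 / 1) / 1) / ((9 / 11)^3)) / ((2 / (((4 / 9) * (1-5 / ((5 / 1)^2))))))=0.97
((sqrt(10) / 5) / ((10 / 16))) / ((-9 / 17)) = -136*sqrt(10) / 225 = -1.91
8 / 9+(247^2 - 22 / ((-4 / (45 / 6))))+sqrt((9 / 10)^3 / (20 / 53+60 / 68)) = 27 * sqrt(409054) / 22700+2197841 / 36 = 61051.90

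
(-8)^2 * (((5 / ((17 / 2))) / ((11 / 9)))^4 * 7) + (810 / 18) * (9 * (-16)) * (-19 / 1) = 150584341198320 / 1222830961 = 123144.04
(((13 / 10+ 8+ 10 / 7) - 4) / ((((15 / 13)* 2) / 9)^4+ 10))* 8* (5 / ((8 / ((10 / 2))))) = 1089630711 / 64804348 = 16.81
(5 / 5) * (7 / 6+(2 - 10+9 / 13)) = -6.14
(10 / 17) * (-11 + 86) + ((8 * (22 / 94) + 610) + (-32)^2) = 1342312 / 799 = 1679.99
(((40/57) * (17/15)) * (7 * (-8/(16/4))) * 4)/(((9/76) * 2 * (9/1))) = -15232/729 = -20.89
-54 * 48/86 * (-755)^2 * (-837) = 618335758800/43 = 14379901367.44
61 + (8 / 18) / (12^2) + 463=169777 / 324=524.00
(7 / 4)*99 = 693 / 4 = 173.25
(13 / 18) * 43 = 559 / 18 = 31.06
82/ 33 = 2.48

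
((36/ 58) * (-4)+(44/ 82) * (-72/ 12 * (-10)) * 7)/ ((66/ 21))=927528/ 13079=70.92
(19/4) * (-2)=-19/2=-9.50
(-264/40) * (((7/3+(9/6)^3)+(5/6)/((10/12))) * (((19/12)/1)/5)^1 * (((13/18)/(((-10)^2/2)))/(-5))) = 437437/10800000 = 0.04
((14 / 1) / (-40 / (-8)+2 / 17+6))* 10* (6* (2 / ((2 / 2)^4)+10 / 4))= 340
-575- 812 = -1387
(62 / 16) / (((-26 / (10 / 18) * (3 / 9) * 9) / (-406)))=31465 / 2808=11.21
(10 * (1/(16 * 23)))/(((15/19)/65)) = 1235/552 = 2.24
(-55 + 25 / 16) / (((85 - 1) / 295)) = -84075 / 448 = -187.67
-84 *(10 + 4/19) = -857.68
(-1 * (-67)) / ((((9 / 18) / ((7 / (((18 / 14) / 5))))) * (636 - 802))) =-16415 / 747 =-21.97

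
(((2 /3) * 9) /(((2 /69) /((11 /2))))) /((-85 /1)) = -2277 /170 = -13.39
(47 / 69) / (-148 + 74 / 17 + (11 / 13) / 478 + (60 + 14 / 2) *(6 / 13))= -4964986 / 821634681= -0.01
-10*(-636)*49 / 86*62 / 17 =9660840 / 731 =13215.92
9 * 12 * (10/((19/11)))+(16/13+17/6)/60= 55604423/88920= 625.33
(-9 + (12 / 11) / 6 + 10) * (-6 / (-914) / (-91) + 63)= 2619978 / 35189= 74.45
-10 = -10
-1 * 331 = -331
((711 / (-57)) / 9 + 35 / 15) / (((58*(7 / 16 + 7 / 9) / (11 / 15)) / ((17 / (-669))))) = -26928 / 107513875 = -0.00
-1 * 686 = -686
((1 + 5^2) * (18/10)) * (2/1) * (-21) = -9828/5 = -1965.60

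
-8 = -8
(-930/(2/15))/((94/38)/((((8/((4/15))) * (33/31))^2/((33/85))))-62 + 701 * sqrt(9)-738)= -334559362500/62499091667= -5.35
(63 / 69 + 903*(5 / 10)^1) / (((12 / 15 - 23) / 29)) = -1005865 / 1702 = -590.99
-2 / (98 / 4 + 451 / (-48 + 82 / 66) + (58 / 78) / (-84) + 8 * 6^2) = -10109736 / 1530844795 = -0.01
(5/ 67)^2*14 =350/ 4489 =0.08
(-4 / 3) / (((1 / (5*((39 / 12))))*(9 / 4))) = -260 / 27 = -9.63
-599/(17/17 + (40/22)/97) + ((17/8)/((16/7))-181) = -106863287/139136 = -768.05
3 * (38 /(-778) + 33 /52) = 35547 /20228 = 1.76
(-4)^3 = -64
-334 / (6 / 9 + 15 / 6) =-2004 / 19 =-105.47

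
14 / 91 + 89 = 1159 / 13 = 89.15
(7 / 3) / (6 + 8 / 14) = 0.36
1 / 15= 0.07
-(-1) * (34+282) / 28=79 / 7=11.29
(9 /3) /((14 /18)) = 27 /7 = 3.86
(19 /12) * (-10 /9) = -95 /54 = -1.76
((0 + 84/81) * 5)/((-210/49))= -98/81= -1.21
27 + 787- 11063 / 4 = -7807 / 4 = -1951.75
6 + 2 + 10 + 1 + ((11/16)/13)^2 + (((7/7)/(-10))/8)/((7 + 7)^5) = 138176565421/7271380480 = 19.00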